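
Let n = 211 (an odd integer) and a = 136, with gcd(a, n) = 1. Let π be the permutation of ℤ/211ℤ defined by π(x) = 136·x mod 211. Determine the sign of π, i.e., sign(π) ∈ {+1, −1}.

Orbit of 16 under x↦136x: [16, 66, 114, 101, 21, 113, 176]… (length divides ord_211(136)).
The orbit structure of x ↦ 136x mod 211: 3 orbits of sizes [105, 105, 1].
n − c = 211 − 3 = 208; sign = (−1)^208 = +1.

+1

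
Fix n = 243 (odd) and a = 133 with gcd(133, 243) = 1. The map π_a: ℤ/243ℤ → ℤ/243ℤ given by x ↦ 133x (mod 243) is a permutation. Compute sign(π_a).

+1

Start at x=82: 82 → 214 → 31 → 235 → 151 → 157 → 226 → … (one orbit).
Cycle type of π: 81×2 + 27×2 + 9×2 + 3×2 + 1×3; total 11 cycles.
Σ(ℓ_i−1) = 243−11 = 232; sign = (−1)^232 = +1.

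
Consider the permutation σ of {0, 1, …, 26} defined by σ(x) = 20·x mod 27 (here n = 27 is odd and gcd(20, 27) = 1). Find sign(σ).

-1

Trace 7: π^k(7) = [7, 5, 19, 2, 13, 17, 16] for k=0..6.
π_20 has 4 disjoint cycles with lengths [18, 6, 2, 1] on {0,…,26}.
sign(π) = (−1)^{n − #cycles} = (−1)^{27−4} = (−1)^23 = -1.
Zolotarev: (20|27) = -1, matching the cycle-count sign.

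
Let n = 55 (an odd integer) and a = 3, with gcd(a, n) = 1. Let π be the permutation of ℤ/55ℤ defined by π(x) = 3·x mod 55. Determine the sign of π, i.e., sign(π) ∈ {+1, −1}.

Trace 47: π^k(47) = [47, 31, 38, 4, 12, 36, 53] for k=0..6.
Cycle lengths of π_3 on ℤ/55ℤ: [20, 20, 5, 5, 4, 1]; 6 cycles in total.
Σ(ℓ_i−1) = 55−6 = 49; sign = (−1)^49 = -1.

-1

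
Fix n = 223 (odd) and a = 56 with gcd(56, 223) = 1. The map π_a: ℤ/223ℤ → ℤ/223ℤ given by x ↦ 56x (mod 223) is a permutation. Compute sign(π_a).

Orbit of 16 under x↦56x: [16, 4, 1, 56, 14, 115, 196]… (length divides ord_223(56)).
π_56 has 7 disjoint cycles with lengths [37, 37, 37, 37, 37, 37, 1] on {0,…,222}.
With 7 cycles on 223 points, sign = (−1)^{223−7} = +1.

+1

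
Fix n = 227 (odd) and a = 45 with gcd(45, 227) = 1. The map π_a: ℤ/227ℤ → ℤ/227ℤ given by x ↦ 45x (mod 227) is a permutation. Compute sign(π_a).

Trace 214: π^k(214) = [214, 96, 7, 88, 101, 5, 225] for k=0..6.
2 cycles of lengths [226, 1].
Σ(ℓ_i−1) = 227−2 = 225; sign = (−1)^225 = -1.
(45|227)_J = -1 (Zolotarev's lemma cross-check).

-1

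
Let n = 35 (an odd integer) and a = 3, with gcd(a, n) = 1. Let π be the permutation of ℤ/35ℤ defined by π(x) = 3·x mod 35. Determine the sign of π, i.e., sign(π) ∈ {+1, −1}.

+1

Orbit of 33 under x↦3x: [33, 29, 17, 16, 13, 4, 12]… (length divides ord_35(3)).
π_3 has 5 disjoint cycles with lengths [12, 12, 6, 4, 1] on {0,…,34}.
With 5 cycles on 35 points, sign = (−1)^{35−5} = +1.
Via Zolotarev, sign(π_{3}) = (3|35) = +1.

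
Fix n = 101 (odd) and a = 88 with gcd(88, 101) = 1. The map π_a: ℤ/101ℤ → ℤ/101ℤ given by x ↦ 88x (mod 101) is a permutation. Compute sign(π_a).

+1

Orbit of 56 under x↦88x: [56, 80, 71, 87, 81, 58, 54]… (length divides ord_101(88)).
Decompose π into cycles: lengths [25, 25, 25, 25, 1] (5 cycles, including the fixed point 0).
5 cycles on 101: each ℓ→(−1)^(ℓ−1), product (−1)^96 = +1.
The Jacobi symbol (88|101) = +1 (Zolotarev) agrees.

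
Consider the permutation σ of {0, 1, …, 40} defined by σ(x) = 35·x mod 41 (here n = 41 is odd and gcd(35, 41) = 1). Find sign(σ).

-1

Orbit of 17 under x↦35x: [17, 21, 38, 18, 15, 33, 7]… (length divides ord_41(35)).
2 cycles of lengths [40, 1].
With 2 cycles on 41 points, sign = (−1)^{41−2} = -1.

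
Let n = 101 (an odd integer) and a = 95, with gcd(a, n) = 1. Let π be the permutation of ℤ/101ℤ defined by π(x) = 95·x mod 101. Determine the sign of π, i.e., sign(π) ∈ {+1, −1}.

Start at x=87: 87 → 84 → 1 → 95 → 36 → 87 (one orbit).
Decompose π into cycles: lengths [5, 5, 5, 5, 5, 5, 5, 5, 5, 5, 5, 5, 5, 5, 5, 5, 5, 5, 5, 5, 1] (21 cycles, including the fixed point 0).
Σ(ℓ_i−1) = 101−21 = 80; sign = (−1)^80 = +1.
Via Zolotarev, sign(π_{95}) = (95|101) = +1.

+1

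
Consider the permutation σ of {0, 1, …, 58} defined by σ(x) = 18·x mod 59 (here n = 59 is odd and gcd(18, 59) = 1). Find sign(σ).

Trace 29: π^k(29) = [29, 50, 15, 34, 22, 42, 48] for k=0..6.
Decompose π into cycles: lengths [58, 1] (2 cycles, including the fixed point 0).
Σ(ℓ_i−1) = 59−2 = 57; sign = (−1)^57 = -1.
(18|59)_J = -1 (Zolotarev's lemma cross-check).

-1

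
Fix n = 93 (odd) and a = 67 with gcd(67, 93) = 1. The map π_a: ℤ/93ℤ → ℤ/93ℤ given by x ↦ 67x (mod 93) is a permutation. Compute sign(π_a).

Trace 25: π^k(25) = [25, 1, 67] for k=0..2.
Cycle lengths of π_67 on ℤ/93ℤ: [3, 3, 3, 3, 3, 3, 3, 3, 3, 3, 3, 3, 3, 3, 3, 3, 3, 3, 3, 3, 3, 3, 3, 3, 3, 3, 3, 3, 3, 3, 1, 1, 1]; 33 cycles in total.
n − c = 93 − 33 = 60; sign = (−1)^60 = +1.

+1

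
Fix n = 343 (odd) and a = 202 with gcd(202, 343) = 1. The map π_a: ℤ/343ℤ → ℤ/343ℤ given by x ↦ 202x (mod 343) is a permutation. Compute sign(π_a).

Trace 204: π^k(204) = [204, 48, 92, 62, 176, 223, 113] for k=0..6.
π_202 has 10 disjoint cycles with lengths [98, 98, 98, 14, 14, 14, 2, 2, 2, 1] on {0,…,342}.
Σ(ℓ_i−1) = 343−10 = 333; sign = (−1)^333 = -1.

-1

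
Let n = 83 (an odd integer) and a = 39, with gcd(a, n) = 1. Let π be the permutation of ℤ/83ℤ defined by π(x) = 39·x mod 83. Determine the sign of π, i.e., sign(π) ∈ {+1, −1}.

Trace 8: π^k(8) = [8, 63, 50, 41, 22, 28, 13] for k=0..6.
The orbit structure of x ↦ 39x mod 83: 2 orbits of sizes [82, 1].
2 cycles on 83: each ℓ→(−1)^(ℓ−1), product (−1)^81 = -1.
(39|83)_J = -1 (Zolotarev's lemma cross-check).

-1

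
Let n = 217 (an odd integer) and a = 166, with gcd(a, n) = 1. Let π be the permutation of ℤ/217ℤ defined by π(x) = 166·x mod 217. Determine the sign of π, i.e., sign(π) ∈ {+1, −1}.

Trace 191: π^k(191) = [191, 24, 78, 145, 200, 216, 51] for k=0..6.
9 cycles of lengths [30, 30, 30, 30, 30, 30, 30, 6, 1].
With 9 cycles on 217 points, sign = (−1)^{217−9} = +1.
Check: (166/217) = +1 by Zolotarev.

+1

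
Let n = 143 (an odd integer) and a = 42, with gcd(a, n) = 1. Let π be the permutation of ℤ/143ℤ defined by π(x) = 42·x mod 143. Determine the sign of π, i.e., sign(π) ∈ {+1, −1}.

Start at x=81: 81 → 113 → 27 → 133 → 9 → 92 → 3 → … (one orbit).
Cycle type of π: 15×8 + 5×2 + 3×4 + 1; total 15 cycles.
143 − 15 = 128 transpositions; sign(π) = (−1)^128 = +1.

+1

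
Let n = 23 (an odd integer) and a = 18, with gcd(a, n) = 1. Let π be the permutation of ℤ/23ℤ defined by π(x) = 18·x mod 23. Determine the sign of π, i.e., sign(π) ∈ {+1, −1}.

+1

Start at x=6: 6 → 16 → 12 → 9 → 1 → 18 → 2 → … (one orbit).
The orbit structure of x ↦ 18x mod 23: 3 orbits of sizes [11, 11, 1].
n − c = 23 − 3 = 20; sign = (−1)^20 = +1.
Check: (18/23) = +1 by Zolotarev.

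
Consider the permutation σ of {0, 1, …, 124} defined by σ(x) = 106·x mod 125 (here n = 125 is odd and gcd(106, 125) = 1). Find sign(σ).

Trace 51: π^k(51) = [51, 31, 36, 66, 121, 76, 56] for k=0..6.
Decompose π into cycles: lengths [25, 25, 25, 25, 5, 5, 5, 5, 1, 1, 1, 1, 1] (13 cycles, including the fixed point 0).
With 13 cycles on 125 points, sign = (−1)^{125−13} = +1.
The Jacobi symbol (106|125) = +1 (Zolotarev) agrees.

+1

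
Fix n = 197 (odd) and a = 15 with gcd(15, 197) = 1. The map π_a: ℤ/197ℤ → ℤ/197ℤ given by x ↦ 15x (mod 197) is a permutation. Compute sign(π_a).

+1

Trace 92: π^k(92) = [92, 1, 15, 28, 26, 193, 137] for k=0..6.
Cycle type of π: 98×2 + 1; total 3 cycles.
sign(π) = (−1)^{n − #cycles} = (−1)^{197−3} = (−1)^194 = +1.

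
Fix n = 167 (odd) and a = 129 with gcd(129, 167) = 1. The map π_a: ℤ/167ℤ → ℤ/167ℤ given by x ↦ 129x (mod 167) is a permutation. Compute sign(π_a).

Trace 37: π^k(37) = [37, 97, 155, 122, 40, 150, 145] for k=0..6.
Decompose π into cycles: lengths [166, 1] (2 cycles, including the fixed point 0).
2 cycles on 167: each ℓ→(−1)^(ℓ−1), product (−1)^165 = -1.

-1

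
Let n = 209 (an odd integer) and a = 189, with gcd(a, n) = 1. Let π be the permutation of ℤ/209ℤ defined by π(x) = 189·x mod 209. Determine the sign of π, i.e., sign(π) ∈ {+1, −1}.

Start at x=151: 151 → 115 → 208 → 20 → 18 → 58 → 94 → … (one orbit).
Cycle lengths of π_189 on ℤ/209ℤ: [10, 10, 10, 10, 10, 10, 10, 10, 10, 10, 10, 10, 10, 10, 10, 10, 10, 10, 10, 2, 2, 2, 2, 2, 2, 2, 2, 2, 1]; 29 cycles in total.
209 − 29 = 180 transpositions; sign(π) = (−1)^180 = +1.
Check: (189/209) = +1 by Zolotarev.

+1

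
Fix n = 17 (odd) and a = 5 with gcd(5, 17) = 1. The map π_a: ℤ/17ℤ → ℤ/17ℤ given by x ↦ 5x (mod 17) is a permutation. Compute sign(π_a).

Start at x=4: 4 → 3 → 15 → 7 → 1 → 5 → 8 → … (one orbit).
Decompose π into cycles: lengths [16, 1] (2 cycles, including the fixed point 0).
n − c = 17 − 2 = 15; sign = (−1)^15 = -1.
Check: (5/17) = -1 by Zolotarev.

-1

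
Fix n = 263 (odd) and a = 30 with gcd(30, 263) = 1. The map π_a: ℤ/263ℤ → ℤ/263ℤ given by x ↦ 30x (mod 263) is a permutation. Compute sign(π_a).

-1

Orbit of 171 under x↦30x: [171, 133, 45, 35, 261, 203, 41]… (length divides ord_263(30)).
Cycle lengths of π_30 on ℤ/263ℤ: [262, 1]; 2 cycles in total.
2 cycles on 263: each ℓ→(−1)^(ℓ−1), product (−1)^261 = -1.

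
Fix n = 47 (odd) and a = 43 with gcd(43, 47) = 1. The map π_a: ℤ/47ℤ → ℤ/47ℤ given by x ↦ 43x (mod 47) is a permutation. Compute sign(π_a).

Start at x=37: 37 → 40 → 28 → 29 → 25 → 41 → 24 → … (one orbit).
Cycle type of π: 46 + 1; total 2 cycles.
n − c = 47 − 2 = 45; sign = (−1)^45 = -1.

-1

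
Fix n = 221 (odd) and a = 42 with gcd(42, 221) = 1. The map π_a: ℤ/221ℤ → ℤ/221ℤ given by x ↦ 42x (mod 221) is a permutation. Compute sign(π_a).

Trace 183: π^k(183) = [183, 172, 152, 196, 55, 100, 1] for k=0..6.
Cycle lengths of π_42 on ℤ/221ℤ: [24, 24, 24, 24, 24, 24, 24, 24, 8, 8, 3, 3, 3, 3, 1]; 15 cycles in total.
sign(π) = (−1)^{n − #cycles} = (−1)^{221−15} = (−1)^206 = +1.
(42|221)_J = +1 (Zolotarev's lemma cross-check).

+1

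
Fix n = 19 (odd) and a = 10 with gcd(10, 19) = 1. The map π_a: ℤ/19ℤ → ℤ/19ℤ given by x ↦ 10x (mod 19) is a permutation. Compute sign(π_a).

-1

Start at x=17: 17 → 18 → 9 → 14 → 7 → 13 → 16 → … (one orbit).
Cycle lengths of π_10 on ℤ/19ℤ: [18, 1]; 2 cycles in total.
2 cycles on 19: each ℓ→(−1)^(ℓ−1), product (−1)^17 = -1.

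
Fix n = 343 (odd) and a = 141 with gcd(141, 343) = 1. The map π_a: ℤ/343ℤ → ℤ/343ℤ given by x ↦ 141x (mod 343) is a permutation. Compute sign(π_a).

Orbit of 57 under x↦141x: [57, 148, 288, 134, 29, 316, 309]… (length divides ord_343(141)).
Cycle type of π: 49×6 + 7×6 + 1×7; total 19 cycles.
343 − 19 = 324 transpositions; sign(π) = (−1)^324 = +1.
Check: (141/343) = +1 by Zolotarev.

+1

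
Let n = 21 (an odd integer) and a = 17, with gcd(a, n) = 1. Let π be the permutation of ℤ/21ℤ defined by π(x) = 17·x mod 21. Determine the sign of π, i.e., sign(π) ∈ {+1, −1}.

+1

Orbit of 4 under x↦17x: [4, 5, 1, 17, 16, 20]… (length divides ord_21(17)).
Decompose π into cycles: lengths [6, 6, 6, 2, 1] (5 cycles, including the fixed point 0).
Σ(ℓ_i−1) = 21−5 = 16; sign = (−1)^16 = +1.
(17|21)_J = +1 (Zolotarev's lemma cross-check).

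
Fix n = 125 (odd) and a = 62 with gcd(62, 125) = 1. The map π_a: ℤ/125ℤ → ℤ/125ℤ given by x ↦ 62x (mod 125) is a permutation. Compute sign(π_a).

-1

Trace 94: π^k(94) = [94, 78, 86, 82, 84, 83, 21] for k=0..6.
4 cycles of lengths [100, 20, 4, 1].
sign(π) = (−1)^{n − #cycles} = (−1)^{125−4} = (−1)^121 = -1.
Check: (62/125) = -1 by Zolotarev.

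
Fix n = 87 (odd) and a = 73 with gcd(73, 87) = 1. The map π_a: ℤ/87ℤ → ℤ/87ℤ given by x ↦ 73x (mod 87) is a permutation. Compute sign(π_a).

-1

Trace 40: π^k(40) = [40, 49, 10, 34, 46, 52, 55] for k=0..6.
6 cycles of lengths [28, 28, 28, 1, 1, 1].
Σ(ℓ_i−1) = 87−6 = 81; sign = (−1)^81 = -1.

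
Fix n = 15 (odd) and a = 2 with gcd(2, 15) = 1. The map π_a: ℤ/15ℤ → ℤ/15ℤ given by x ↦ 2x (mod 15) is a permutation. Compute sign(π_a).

Trace 8: π^k(8) = [8, 1, 2, 4] for k=0..3.
Cycle type of π: 4×3 + 2 + 1; total 5 cycles.
sign(π) = (−1)^{n − #cycles} = (−1)^{15−5} = (−1)^10 = +1.
Via Zolotarev, sign(π_{2}) = (2|15) = +1.

+1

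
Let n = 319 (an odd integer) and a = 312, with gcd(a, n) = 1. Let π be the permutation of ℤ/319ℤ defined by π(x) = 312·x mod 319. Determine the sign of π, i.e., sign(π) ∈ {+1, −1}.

+1

Orbit of 125 under x↦312x: [125, 82, 64, 190, 265, 59, 225]… (length divides ord_319(312)).
The orbit structure of x ↦ 312x mod 319: 9 orbits of sizes [70, 70, 70, 70, 14, 14, 5, 5, 1].
sign(π) = (−1)^{n − #cycles} = (−1)^{319−9} = (−1)^310 = +1.
Check: (312/319) = +1 by Zolotarev.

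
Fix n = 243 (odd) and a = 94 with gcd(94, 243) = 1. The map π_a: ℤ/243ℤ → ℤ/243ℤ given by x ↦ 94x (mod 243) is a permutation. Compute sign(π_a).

+1

Orbit of 16 under x↦94x: [16, 46, 193, 160, 217, 229, 142]… (length divides ord_243(94)).
π_94 has 11 disjoint cycles with lengths [81, 81, 27, 27, 9, 9, 3, 3, 1, 1, 1] on {0,…,242}.
n − c = 243 − 11 = 232; sign = (−1)^232 = +1.
Via Zolotarev, sign(π_{94}) = (94|243) = +1.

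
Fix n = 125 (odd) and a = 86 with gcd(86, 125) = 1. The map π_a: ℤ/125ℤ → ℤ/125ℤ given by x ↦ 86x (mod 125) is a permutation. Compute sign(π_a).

Trace 46: π^k(46) = [46, 81, 91, 76, 36, 96, 6] for k=0..6.
Decompose π into cycles: lengths [25, 25, 25, 25, 5, 5, 5, 5, 1, 1, 1, 1, 1] (13 cycles, including the fixed point 0).
sign(π) = (−1)^{n − #cycles} = (−1)^{125−13} = (−1)^112 = +1.
Check: (86/125) = +1 by Zolotarev.

+1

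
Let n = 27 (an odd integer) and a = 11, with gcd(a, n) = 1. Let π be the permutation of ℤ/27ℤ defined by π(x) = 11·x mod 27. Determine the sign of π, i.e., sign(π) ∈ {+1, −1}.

-1

Start at x=4: 4 → 17 → 25 → 5 → 1 → 11 → 13 → … (one orbit).
4 cycles of lengths [18, 6, 2, 1].
n − c = 27 − 4 = 23; sign = (−1)^23 = -1.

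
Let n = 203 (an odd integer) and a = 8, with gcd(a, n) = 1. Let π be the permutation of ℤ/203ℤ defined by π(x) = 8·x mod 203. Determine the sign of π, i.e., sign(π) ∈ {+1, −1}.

Orbit of 169 under x↦8x: [169, 134, 57, 50, 197, 155, 22]… (length divides ord_203(8)).
14 cycles of lengths [28, 28, 28, 28, 28, 28, 28, 1, 1, 1, 1, 1, 1, 1].
14 cycles on 203: each ℓ→(−1)^(ℓ−1), product (−1)^189 = -1.
The Jacobi symbol (8|203) = -1 (Zolotarev) agrees.

-1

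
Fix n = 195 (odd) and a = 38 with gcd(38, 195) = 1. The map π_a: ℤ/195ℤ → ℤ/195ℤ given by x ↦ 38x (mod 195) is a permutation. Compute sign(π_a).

+1

Start at x=77: 77 → 1 → 38 → 79 → 77 (one orbit).
Decompose π into cycles: lengths [4, 4, 4, 4, 4, 4, 4, 4, 4, 4, 4, 4, 4, 4, 4, 4, 4, 4, 4, 4, 4, 4, 4, 4, 4, 4, 4, 4, 4, 4, 4, 4, 4, 4, 4, 4, 4, 4, 4, 2, 2, 2, 2, 2, 2, 2, 2, 2, 2, 2, 2, 2, 2, 2, 2, 2, 2, 2, 1] (59 cycles, including the fixed point 0).
With 59 cycles on 195 points, sign = (−1)^{195−59} = +1.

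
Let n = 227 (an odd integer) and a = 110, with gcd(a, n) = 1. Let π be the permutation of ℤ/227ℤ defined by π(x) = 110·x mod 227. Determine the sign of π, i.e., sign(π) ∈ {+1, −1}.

+1

Trace 210: π^k(210) = [210, 173, 189, 133, 102, 97, 1] for k=0..6.
3 cycles of lengths [113, 113, 1].
3 cycles on 227: each ℓ→(−1)^(ℓ−1), product (−1)^224 = +1.
Check: (110/227) = +1 by Zolotarev.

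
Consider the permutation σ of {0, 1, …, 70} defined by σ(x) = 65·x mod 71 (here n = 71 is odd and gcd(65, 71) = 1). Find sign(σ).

-1

Orbit of 15 under x↦65x: [15, 52, 43, 26, 57, 13, 64]… (length divides ord_71(65)).
Cycle lengths of π_65 on ℤ/71ℤ: [70, 1]; 2 cycles in total.
With 2 cycles on 71 points, sign = (−1)^{71−2} = -1.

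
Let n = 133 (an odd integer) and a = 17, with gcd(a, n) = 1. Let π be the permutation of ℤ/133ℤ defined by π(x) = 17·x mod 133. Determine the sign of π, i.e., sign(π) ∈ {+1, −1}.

-1

Trace 130: π^k(130) = [130, 82, 64, 24, 9, 20, 74] for k=0..6.
Cycle type of π: 18×6 + 9×2 + 6 + 1; total 10 cycles.
With 10 cycles on 133 points, sign = (−1)^{133−10} = -1.
Check: (17/133) = -1 by Zolotarev.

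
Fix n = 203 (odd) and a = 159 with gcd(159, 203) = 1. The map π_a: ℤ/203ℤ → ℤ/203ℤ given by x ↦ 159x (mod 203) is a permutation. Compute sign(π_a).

+1

Orbit of 3 under x↦159x: [3, 71, 124, 25, 118, 86, 73]… (length divides ord_203(159)).
π_159 has 5 disjoint cycles with lengths [84, 84, 28, 6, 1] on {0,…,202}.
sign(π) = (−1)^{n − #cycles} = (−1)^{203−5} = (−1)^198 = +1.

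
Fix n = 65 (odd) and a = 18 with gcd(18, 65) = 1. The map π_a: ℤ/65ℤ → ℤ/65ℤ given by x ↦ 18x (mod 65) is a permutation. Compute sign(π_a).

+1

Trace 1: π^k(1) = [1, 18, 64, 47] for k=0..3.
The orbit structure of x ↦ 18x mod 65: 17 orbits of sizes [4, 4, 4, 4, 4, 4, 4, 4, 4, 4, 4, 4, 4, 4, 4, 4, 1].
Σ(ℓ_i−1) = 65−17 = 48; sign = (−1)^48 = +1.
Check: (18/65) = +1 by Zolotarev.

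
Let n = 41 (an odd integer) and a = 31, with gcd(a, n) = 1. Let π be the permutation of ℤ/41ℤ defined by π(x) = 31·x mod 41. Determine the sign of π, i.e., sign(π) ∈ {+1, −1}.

+1

Trace 37: π^k(37) = [37, 40, 10, 23, 16, 4, 1] for k=0..6.
π_31 has 5 disjoint cycles with lengths [10, 10, 10, 10, 1] on {0,…,40}.
Σ(ℓ_i−1) = 41−5 = 36; sign = (−1)^36 = +1.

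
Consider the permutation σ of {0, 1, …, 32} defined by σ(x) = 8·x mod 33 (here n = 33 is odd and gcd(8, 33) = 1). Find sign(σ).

+1

Start at x=4: 4 → 32 → 25 → 2 → 16 → 29 → 1 → … (one orbit).
Decompose π into cycles: lengths [10, 10, 10, 2, 1] (5 cycles, including the fixed point 0).
33 − 5 = 28 transpositions; sign(π) = (−1)^28 = +1.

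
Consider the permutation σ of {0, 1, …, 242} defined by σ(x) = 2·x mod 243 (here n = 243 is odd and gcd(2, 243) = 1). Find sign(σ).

-1

Start at x=151: 151 → 59 → 118 → 236 → 229 → 215 → 187 → … (one orbit).
Cycle lengths of π_2 on ℤ/243ℤ: [162, 54, 18, 6, 2, 1]; 6 cycles in total.
Σ(ℓ_i−1) = 243−6 = 237; sign = (−1)^237 = -1.
Via Zolotarev, sign(π_{2}) = (2|243) = -1.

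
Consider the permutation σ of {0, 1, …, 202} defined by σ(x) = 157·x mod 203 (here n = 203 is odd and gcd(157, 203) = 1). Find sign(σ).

+1

Start at x=157: 157 → 86 → 104 → 88 → 12 → 57 → 17 → … (one orbit).
π_157 has 23 disjoint cycles with lengths [12, 12, 12, 12, 12, 12, 12, 12, 12, 12, 12, 12, 12, 12, 6, 4, 4, 4, 4, 4, 4, 4, 1] on {0,…,202}.
With 23 cycles on 203 points, sign = (−1)^{203−23} = +1.
Via Zolotarev, sign(π_{157}) = (157|203) = +1.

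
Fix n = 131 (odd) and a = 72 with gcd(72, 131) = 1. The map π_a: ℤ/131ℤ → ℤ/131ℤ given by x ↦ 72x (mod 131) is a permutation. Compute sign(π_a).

-1

Start at x=55: 55 → 30 → 64 → 23 → 84 → 22 → 12 → … (one orbit).
Cycle type of π: 130 + 1; total 2 cycles.
2 cycles on 131: each ℓ→(−1)^(ℓ−1), product (−1)^129 = -1.
(72|131)_J = -1 (Zolotarev's lemma cross-check).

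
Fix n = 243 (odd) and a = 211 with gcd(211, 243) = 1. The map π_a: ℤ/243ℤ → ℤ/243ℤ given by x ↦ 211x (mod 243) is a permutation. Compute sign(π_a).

Orbit of 16 under x↦211x: [16, 217, 103, 106, 10, 166, 34]… (length divides ord_243(211)).
Cycle type of π: 81×2 + 27×2 + 9×2 + 3×2 + 1×3; total 11 cycles.
With 11 cycles on 243 points, sign = (−1)^{243−11} = +1.
(211|243)_J = +1 (Zolotarev's lemma cross-check).

+1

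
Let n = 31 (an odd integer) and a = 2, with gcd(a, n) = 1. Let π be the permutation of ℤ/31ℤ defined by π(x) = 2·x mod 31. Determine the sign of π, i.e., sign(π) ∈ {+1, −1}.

+1

Trace 1: π^k(1) = [1, 2, 4, 8, 16] for k=0..4.
Decompose π into cycles: lengths [5, 5, 5, 5, 5, 5, 1] (7 cycles, including the fixed point 0).
With 7 cycles on 31 points, sign = (−1)^{31−7} = +1.
Via Zolotarev, sign(π_{2}) = (2|31) = +1.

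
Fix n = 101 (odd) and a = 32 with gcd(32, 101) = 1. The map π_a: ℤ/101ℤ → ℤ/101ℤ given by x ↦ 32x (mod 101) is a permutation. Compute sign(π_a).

Trace 91: π^k(91) = [91, 84, 62, 65, 60, 1, 32] for k=0..6.
Cycle lengths of π_32 on ℤ/101ℤ: [20, 20, 20, 20, 20, 1]; 6 cycles in total.
n − c = 101 − 6 = 95; sign = (−1)^95 = -1.
Check: (32/101) = -1 by Zolotarev.

-1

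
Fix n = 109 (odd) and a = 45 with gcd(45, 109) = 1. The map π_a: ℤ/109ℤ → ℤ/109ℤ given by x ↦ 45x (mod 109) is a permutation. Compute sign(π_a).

+1

Orbit of 45 under x↦45x: [45, 63, 1]… (length divides ord_109(45)).
The orbit structure of x ↦ 45x mod 109: 37 orbits of sizes [3, 3, 3, 3, 3, 3, 3, 3, 3, 3, 3, 3, 3, 3, 3, 3, 3, 3, 3, 3, 3, 3, 3, 3, 3, 3, 3, 3, 3, 3, 3, 3, 3, 3, 3, 3, 1].
37 cycles on 109: each ℓ→(−1)^(ℓ−1), product (−1)^72 = +1.
(45|109)_J = +1 (Zolotarev's lemma cross-check).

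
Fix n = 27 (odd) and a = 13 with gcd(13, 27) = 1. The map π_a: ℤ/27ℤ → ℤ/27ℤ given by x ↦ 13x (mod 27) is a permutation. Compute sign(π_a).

Start at x=13: 13 → 7 → 10 → 22 → 16 → 19 → 4 → … (one orbit).
Cycle lengths of π_13 on ℤ/27ℤ: [9, 9, 3, 3, 1, 1, 1]; 7 cycles in total.
n − c = 27 − 7 = 20; sign = (−1)^20 = +1.
Check: (13/27) = +1 by Zolotarev.

+1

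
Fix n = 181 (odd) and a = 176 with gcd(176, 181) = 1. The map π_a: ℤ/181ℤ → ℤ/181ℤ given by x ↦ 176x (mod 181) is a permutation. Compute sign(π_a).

+1

Start at x=67: 67 → 27 → 46 → 132 → 64 → 42 → 152 → … (one orbit).
π_176 has 7 disjoint cycles with lengths [30, 30, 30, 30, 30, 30, 1] on {0,…,180}.
With 7 cycles on 181 points, sign = (−1)^{181−7} = +1.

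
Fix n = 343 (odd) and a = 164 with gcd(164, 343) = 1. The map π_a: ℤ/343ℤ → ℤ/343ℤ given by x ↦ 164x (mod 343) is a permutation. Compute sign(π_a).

-1

Start at x=337: 337 → 45 → 177 → 216 → 95 → 145 → 113 → … (one orbit).
π_164 has 4 disjoint cycles with lengths [294, 42, 6, 1] on {0,…,342}.
Σ(ℓ_i−1) = 343−4 = 339; sign = (−1)^339 = -1.
Zolotarev: (164|343) = -1, matching the cycle-count sign.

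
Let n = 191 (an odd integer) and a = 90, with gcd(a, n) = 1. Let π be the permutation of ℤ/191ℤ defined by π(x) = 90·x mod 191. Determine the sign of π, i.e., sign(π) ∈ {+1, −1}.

+1

Start at x=109: 109 → 69 → 98 → 34 → 4 → 169 → 121 → … (one orbit).
Decompose π into cycles: lengths [95, 95, 1] (3 cycles, including the fixed point 0).
3 cycles on 191: each ℓ→(−1)^(ℓ−1), product (−1)^188 = +1.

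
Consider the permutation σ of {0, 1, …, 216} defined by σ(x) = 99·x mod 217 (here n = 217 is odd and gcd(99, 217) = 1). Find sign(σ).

-1

Start at x=99: 99 → 36 → 92 → 211 → 57 → 1 → 99 (one orbit).
Cycle type of π: 6×35 + 1×7; total 42 cycles.
217 − 42 = 175 transpositions; sign(π) = (−1)^175 = -1.
The Jacobi symbol (99|217) = -1 (Zolotarev) agrees.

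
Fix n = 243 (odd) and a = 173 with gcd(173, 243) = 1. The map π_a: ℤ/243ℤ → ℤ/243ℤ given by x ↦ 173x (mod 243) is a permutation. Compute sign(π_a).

Trace 95: π^k(95) = [95, 154, 155, 85, 125, 241, 140] for k=0..6.
Decompose π into cycles: lengths [162, 54, 18, 6, 2, 1] (6 cycles, including the fixed point 0).
Σ(ℓ_i−1) = 243−6 = 237; sign = (−1)^237 = -1.

-1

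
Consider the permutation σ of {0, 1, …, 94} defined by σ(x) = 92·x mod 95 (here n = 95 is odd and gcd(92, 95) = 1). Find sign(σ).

-1

Start at x=93: 93 → 6 → 77 → 54 → 28 → 11 → 62 → … (one orbit).
Cycle type of π: 36×2 + 9×2 + 4 + 1; total 6 cycles.
Σ(ℓ_i−1) = 95−6 = 89; sign = (−1)^89 = -1.
Zolotarev: (92|95) = -1, matching the cycle-count sign.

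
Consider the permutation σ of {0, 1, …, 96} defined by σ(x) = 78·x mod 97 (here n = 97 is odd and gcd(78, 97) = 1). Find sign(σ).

-1

Trace 89: π^k(89) = [89, 55, 22, 67, 85, 34, 33] for k=0..6.
4 cycles of lengths [32, 32, 32, 1].
sign(π) = (−1)^{n − #cycles} = (−1)^{97−4} = (−1)^93 = -1.
Zolotarev: (78|97) = -1, matching the cycle-count sign.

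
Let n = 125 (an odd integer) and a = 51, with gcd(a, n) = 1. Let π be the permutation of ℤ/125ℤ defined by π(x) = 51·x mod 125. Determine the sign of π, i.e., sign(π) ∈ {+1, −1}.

+1

Orbit of 101 under x↦51x: [101, 26, 76, 1, 51]… (length divides ord_125(51)).
Cycle type of π: 5×20 + 1×25; total 45 cycles.
Σ(ℓ_i−1) = 125−45 = 80; sign = (−1)^80 = +1.
(51|125)_J = +1 (Zolotarev's lemma cross-check).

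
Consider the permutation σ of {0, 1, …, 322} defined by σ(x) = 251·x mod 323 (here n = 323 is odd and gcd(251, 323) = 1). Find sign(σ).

+1

Orbit of 123 under x↦251x: [123, 188, 30, 101, 157, 1, 251]… (length divides ord_323(251)).
Cycle type of π: 36×8 + 9×2 + 4×4 + 1; total 15 cycles.
Σ(ℓ_i−1) = 323−15 = 308; sign = (−1)^308 = +1.
Zolotarev: (251|323) = +1, matching the cycle-count sign.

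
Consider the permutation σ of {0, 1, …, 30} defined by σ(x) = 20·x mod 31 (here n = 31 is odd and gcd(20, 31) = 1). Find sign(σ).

Trace 14: π^k(14) = [14, 1, 20, 28, 2, 9, 25] for k=0..6.
The orbit structure of x ↦ 20x mod 31: 3 orbits of sizes [15, 15, 1].
3 cycles on 31: each ℓ→(−1)^(ℓ−1), product (−1)^28 = +1.
The Jacobi symbol (20|31) = +1 (Zolotarev) agrees.

+1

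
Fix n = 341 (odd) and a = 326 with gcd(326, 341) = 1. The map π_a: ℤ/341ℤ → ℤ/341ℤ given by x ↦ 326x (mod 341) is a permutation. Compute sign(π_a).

Trace 97: π^k(97) = [97, 250, 1, 326, 225, 35, 157] for k=0..6.
The orbit structure of x ↦ 326x mod 341: 38 orbits of sizes [10, 10, 10, 10, 10, 10, 10, 10, 10, 10, 10, 10, 10, 10, 10, 10, 10, 10, 10, 10, 10, 10, 10, 10, 10, 10, 10, 10, 10, 10, 10, 5, 5, 5, 5, 5, 5, 1].
sign(π) = (−1)^{n − #cycles} = (−1)^{341−38} = (−1)^303 = -1.

-1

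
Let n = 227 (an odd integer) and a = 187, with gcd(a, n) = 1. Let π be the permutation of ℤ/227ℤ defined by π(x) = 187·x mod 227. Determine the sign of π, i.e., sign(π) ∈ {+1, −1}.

-1

Start at x=139: 139 → 115 → 167 → 130 → 21 → 68 → 4 → … (one orbit).
Cycle type of π: 226 + 1; total 2 cycles.
With 2 cycles on 227 points, sign = (−1)^{227−2} = -1.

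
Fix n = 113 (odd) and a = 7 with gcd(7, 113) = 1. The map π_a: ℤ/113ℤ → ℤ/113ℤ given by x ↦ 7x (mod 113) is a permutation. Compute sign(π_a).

Orbit of 4 under x↦7x: [4, 28, 83, 16, 112, 106, 64]… (length divides ord_113(7)).
The orbit structure of x ↦ 7x mod 113: 9 orbits of sizes [14, 14, 14, 14, 14, 14, 14, 14, 1].
113 − 9 = 104 transpositions; sign(π) = (−1)^104 = +1.

+1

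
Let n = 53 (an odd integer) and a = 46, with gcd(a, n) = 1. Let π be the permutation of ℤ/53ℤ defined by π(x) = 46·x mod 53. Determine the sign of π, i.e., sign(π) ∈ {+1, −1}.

Trace 44: π^k(44) = [44, 10, 36, 13, 15, 1, 46] for k=0..6.
Decompose π into cycles: lengths [13, 13, 13, 13, 1] (5 cycles, including the fixed point 0).
5 cycles on 53: each ℓ→(−1)^(ℓ−1), product (−1)^48 = +1.

+1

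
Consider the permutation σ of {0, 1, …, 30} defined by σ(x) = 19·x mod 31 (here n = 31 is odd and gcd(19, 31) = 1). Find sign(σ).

+1

Orbit of 9 under x↦19x: [9, 16, 25, 10, 4, 14, 18]… (length divides ord_31(19)).
Decompose π into cycles: lengths [15, 15, 1] (3 cycles, including the fixed point 0).
With 3 cycles on 31 points, sign = (−1)^{31−3} = +1.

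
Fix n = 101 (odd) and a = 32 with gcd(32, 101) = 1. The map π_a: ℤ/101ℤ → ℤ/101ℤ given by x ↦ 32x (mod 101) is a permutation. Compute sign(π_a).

-1

Start at x=41: 41 → 100 → 69 → 87 → 57 → 6 → 91 → … (one orbit).
Decompose π into cycles: lengths [20, 20, 20, 20, 20, 1] (6 cycles, including the fixed point 0).
sign(π) = (−1)^{n − #cycles} = (−1)^{101−6} = (−1)^95 = -1.
The Jacobi symbol (32|101) = -1 (Zolotarev) agrees.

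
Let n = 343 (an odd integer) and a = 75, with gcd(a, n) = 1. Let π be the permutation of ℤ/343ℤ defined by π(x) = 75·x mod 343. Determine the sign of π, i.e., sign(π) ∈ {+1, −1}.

-1

Orbit of 95 under x↦75x: [95, 265, 324, 290, 141, 285, 109]… (length divides ord_343(75)).
The orbit structure of x ↦ 75x mod 343: 4 orbits of sizes [294, 42, 6, 1].
343 − 4 = 339 transpositions; sign(π) = (−1)^339 = -1.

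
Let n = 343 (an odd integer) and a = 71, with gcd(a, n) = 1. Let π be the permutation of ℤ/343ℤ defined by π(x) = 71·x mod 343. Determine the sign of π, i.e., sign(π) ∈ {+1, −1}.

Trace 274: π^k(274) = [274, 246, 316, 141, 64, 85, 204] for k=0..6.
19 cycles of lengths [49, 49, 49, 49, 49, 49, 7, 7, 7, 7, 7, 7, 1, 1, 1, 1, 1, 1, 1].
sign(π) = (−1)^{n − #cycles} = (−1)^{343−19} = (−1)^324 = +1.

+1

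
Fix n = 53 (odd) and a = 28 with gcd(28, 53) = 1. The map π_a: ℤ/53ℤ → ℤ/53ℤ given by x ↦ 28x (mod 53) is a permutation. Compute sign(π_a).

Orbit of 36 under x↦28x: [36, 1, 28, 42, 10, 15, 49]… (length divides ord_53(28)).
5 cycles of lengths [13, 13, 13, 13, 1].
Σ(ℓ_i−1) = 53−5 = 48; sign = (−1)^48 = +1.

+1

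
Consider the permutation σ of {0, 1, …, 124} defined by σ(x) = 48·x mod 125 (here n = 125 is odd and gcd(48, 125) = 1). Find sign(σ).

Trace 124: π^k(124) = [124, 77, 71, 33, 84, 32, 36] for k=0..6.
π_48 has 4 disjoint cycles with lengths [100, 20, 4, 1] on {0,…,124}.
125 − 4 = 121 transpositions; sign(π) = (−1)^121 = -1.
Check: (48/125) = -1 by Zolotarev.

-1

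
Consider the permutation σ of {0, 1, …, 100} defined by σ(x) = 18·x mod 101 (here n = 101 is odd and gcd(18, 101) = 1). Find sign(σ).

-1

Trace 52: π^k(52) = [52, 27, 82, 62, 5, 90, 4] for k=0..6.
The orbit structure of x ↦ 18x mod 101: 2 orbits of sizes [100, 1].
sign(π) = (−1)^{n − #cycles} = (−1)^{101−2} = (−1)^99 = -1.
Via Zolotarev, sign(π_{18}) = (18|101) = -1.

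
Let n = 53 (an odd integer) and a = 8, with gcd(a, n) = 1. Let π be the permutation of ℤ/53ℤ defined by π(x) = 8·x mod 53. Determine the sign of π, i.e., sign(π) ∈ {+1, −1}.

Start at x=4: 4 → 32 → 44 → 34 → 7 → 3 → 24 → … (one orbit).
The orbit structure of x ↦ 8x mod 53: 2 orbits of sizes [52, 1].
2 cycles on 53: each ℓ→(−1)^(ℓ−1), product (−1)^51 = -1.
The Jacobi symbol (8|53) = -1 (Zolotarev) agrees.

-1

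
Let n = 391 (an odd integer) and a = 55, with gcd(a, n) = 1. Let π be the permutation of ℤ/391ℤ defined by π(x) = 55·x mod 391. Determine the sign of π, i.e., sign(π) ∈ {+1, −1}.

Orbit of 55 under x↦55x: [55, 288, 200, 52, 123, 118, 234]… (length divides ord_391(55)).
Cycle type of π: 44×8 + 11×2 + 4×4 + 1; total 15 cycles.
15 cycles on 391: each ℓ→(−1)^(ℓ−1), product (−1)^376 = +1.

+1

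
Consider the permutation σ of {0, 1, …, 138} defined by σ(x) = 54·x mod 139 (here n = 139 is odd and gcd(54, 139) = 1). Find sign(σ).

Orbit of 86 under x↦54x: [86, 57, 20, 107, 79, 96, 41]… (length divides ord_139(54)).
Cycle type of π: 69×2 + 1; total 3 cycles.
n − c = 139 − 3 = 136; sign = (−1)^136 = +1.
(54|139)_J = +1 (Zolotarev's lemma cross-check).

+1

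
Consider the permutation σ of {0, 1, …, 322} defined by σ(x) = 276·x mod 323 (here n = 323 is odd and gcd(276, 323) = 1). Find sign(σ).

Start at x=254: 254 → 13 → 35 → 293 → 118 → 268 → 1 → … (one orbit).
The orbit structure of x ↦ 276x mod 323: 14 orbits of sizes [36, 36, 36, 36, 36, 36, 36, 36, 18, 4, 4, 4, 4, 1].
14 cycles on 323: each ℓ→(−1)^(ℓ−1), product (−1)^309 = -1.
(276|323)_J = -1 (Zolotarev's lemma cross-check).

-1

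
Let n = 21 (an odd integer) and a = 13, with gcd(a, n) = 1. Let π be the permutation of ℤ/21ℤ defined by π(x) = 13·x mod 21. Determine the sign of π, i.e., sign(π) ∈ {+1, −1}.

Orbit of 1 under x↦13x: [1, 13]… (length divides ord_21(13)).
The orbit structure of x ↦ 13x mod 21: 12 orbits of sizes [2, 2, 2, 2, 2, 2, 2, 2, 2, 1, 1, 1].
Σ(ℓ_i−1) = 21−12 = 9; sign = (−1)^9 = -1.
The Jacobi symbol (13|21) = -1 (Zolotarev) agrees.

-1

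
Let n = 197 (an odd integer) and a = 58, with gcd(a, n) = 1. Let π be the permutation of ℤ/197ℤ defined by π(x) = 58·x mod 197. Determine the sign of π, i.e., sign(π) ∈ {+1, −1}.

-1

Start at x=89: 89 → 40 → 153 → 9 → 128 → 135 → 147 → … (one orbit).
π_58 has 2 disjoint cycles with lengths [196, 1] on {0,…,196}.
n − c = 197 − 2 = 195; sign = (−1)^195 = -1.
The Jacobi symbol (58|197) = -1 (Zolotarev) agrees.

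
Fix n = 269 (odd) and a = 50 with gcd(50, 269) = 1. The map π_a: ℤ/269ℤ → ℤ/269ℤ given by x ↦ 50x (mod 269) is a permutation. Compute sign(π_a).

-1

Trace 208: π^k(208) = [208, 178, 23, 74, 203, 197, 166] for k=0..6.
Decompose π into cycles: lengths [268, 1] (2 cycles, including the fixed point 0).
269 − 2 = 267 transpositions; sign(π) = (−1)^267 = -1.
(50|269)_J = -1 (Zolotarev's lemma cross-check).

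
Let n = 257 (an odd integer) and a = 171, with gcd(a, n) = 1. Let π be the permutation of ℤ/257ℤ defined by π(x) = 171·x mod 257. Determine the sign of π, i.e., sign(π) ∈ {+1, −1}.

Start at x=75: 75 → 232 → 94 → 140 → 39 → 244 → 90 → … (one orbit).
π_171 has 2 disjoint cycles with lengths [256, 1] on {0,…,256}.
With 2 cycles on 257 points, sign = (−1)^{257−2} = -1.

-1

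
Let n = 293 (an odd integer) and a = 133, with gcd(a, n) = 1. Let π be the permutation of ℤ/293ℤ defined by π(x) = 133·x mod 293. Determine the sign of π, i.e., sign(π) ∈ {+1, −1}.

+1

Start at x=16: 16 → 77 → 279 → 189 → 232 → 91 → 90 → … (one orbit).
Cycle type of π: 73×4 + 1; total 5 cycles.
With 5 cycles on 293 points, sign = (−1)^{293−5} = +1.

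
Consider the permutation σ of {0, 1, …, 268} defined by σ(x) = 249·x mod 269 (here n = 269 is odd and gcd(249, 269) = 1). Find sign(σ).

Start at x=213: 213 → 44 → 196 → 115 → 121 → 1 → 249 → … (one orbit).
Decompose π into cycles: lengths [67, 67, 67, 67, 1] (5 cycles, including the fixed point 0).
269 − 5 = 264 transpositions; sign(π) = (−1)^264 = +1.

+1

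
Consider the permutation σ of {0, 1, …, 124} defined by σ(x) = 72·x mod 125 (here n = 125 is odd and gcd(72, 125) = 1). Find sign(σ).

Trace 97: π^k(97) = [97, 109, 98, 56, 32, 54, 13] for k=0..6.
Cycle lengths of π_72 on ℤ/125ℤ: [100, 20, 4, 1]; 4 cycles in total.
125 − 4 = 121 transpositions; sign(π) = (−1)^121 = -1.
Via Zolotarev, sign(π_{72}) = (72|125) = -1.

-1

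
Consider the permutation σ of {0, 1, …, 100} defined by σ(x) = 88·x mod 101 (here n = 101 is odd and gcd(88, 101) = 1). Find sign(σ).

Orbit of 56 under x↦88x: [56, 80, 71, 87, 81, 58, 54]… (length divides ord_101(88)).
Cycle lengths of π_88 on ℤ/101ℤ: [25, 25, 25, 25, 1]; 5 cycles in total.
With 5 cycles on 101 points, sign = (−1)^{101−5} = +1.
The Jacobi symbol (88|101) = +1 (Zolotarev) agrees.

+1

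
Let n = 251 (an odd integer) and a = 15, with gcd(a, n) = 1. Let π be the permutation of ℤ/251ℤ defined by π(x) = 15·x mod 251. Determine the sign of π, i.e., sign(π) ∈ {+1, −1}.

+1

Start at x=88: 88 → 65 → 222 → 67 → 1 → 15 → 225 → … (one orbit).
π_15 has 3 disjoint cycles with lengths [125, 125, 1] on {0,…,250}.
sign(π) = (−1)^{n − #cycles} = (−1)^{251−3} = (−1)^248 = +1.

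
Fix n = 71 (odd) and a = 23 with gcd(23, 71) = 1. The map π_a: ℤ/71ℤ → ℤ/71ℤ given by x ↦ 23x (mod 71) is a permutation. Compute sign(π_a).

Start at x=48: 48 → 39 → 45 → 41 → 20 → 34 → 1 → … (one orbit).
π_23 has 6 disjoint cycles with lengths [14, 14, 14, 14, 14, 1] on {0,…,70}.
n − c = 71 − 6 = 65; sign = (−1)^65 = -1.

-1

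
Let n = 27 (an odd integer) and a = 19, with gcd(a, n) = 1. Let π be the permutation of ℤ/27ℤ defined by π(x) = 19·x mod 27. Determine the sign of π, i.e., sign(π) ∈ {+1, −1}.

Orbit of 1 under x↦19x: [1, 19, 10]… (length divides ord_27(19)).
π_19 has 15 disjoint cycles with lengths [3, 3, 3, 3, 3, 3, 1, 1, 1, 1, 1, 1, 1, 1, 1] on {0,…,26}.
Σ(ℓ_i−1) = 27−15 = 12; sign = (−1)^12 = +1.
The Jacobi symbol (19|27) = +1 (Zolotarev) agrees.

+1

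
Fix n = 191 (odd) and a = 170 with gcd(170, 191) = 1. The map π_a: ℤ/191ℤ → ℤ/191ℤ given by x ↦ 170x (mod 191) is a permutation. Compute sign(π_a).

Trace 158: π^k(158) = [158, 120, 154, 13, 109, 3, 128] for k=0..6.
The orbit structure of x ↦ 170x mod 191: 3 orbits of sizes [95, 95, 1].
n − c = 191 − 3 = 188; sign = (−1)^188 = +1.
Zolotarev: (170|191) = +1, matching the cycle-count sign.

+1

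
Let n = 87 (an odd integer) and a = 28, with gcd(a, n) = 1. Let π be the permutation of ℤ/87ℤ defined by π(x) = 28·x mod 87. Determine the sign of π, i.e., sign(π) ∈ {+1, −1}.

Orbit of 28 under x↦28x: [28, 1]… (length divides ord_87(28)).
The orbit structure of x ↦ 28x mod 87: 45 orbits of sizes [2, 2, 2, 2, 2, 2, 2, 2, 2, 2, 2, 2, 2, 2, 2, 2, 2, 2, 2, 2, 2, 2, 2, 2, 2, 2, 2, 2, 2, 2, 2, 2, 2, 2, 2, 2, 2, 2, 2, 2, 2, 2, 1, 1, 1].
Σ(ℓ_i−1) = 87−45 = 42; sign = (−1)^42 = +1.

+1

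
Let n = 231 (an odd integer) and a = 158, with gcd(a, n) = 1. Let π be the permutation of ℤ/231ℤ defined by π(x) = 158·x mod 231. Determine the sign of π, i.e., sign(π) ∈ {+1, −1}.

-1

Orbit of 53 under x↦158x: [53, 58, 155, 4, 170, 64, 179]… (length divides ord_231(158)).
18 cycles of lengths [30, 30, 30, 30, 15, 15, 15, 15, 10, 10, 6, 6, 5, 5, 3, 3, 2, 1].
sign(π) = (−1)^{n − #cycles} = (−1)^{231−18} = (−1)^213 = -1.
Via Zolotarev, sign(π_{158}) = (158|231) = -1.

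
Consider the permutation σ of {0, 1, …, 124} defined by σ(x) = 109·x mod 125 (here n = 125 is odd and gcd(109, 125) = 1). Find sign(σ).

Orbit of 14 under x↦109x: [14, 26, 84, 31, 4, 61, 24]… (length divides ord_125(109)).
Decompose π into cycles: lengths [50, 50, 10, 10, 2, 2, 1] (7 cycles, including the fixed point 0).
7 cycles on 125: each ℓ→(−1)^(ℓ−1), product (−1)^118 = +1.

+1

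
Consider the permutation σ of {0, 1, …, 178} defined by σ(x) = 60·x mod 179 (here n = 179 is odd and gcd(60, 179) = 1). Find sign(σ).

Orbit of 22 under x↦60x: [22, 67, 82, 87, 29, 129, 43]… (length divides ord_179(60)).
Cycle lengths of π_60 on ℤ/179ℤ: [89, 89, 1]; 3 cycles in total.
Σ(ℓ_i−1) = 179−3 = 176; sign = (−1)^176 = +1.
The Jacobi symbol (60|179) = +1 (Zolotarev) agrees.

+1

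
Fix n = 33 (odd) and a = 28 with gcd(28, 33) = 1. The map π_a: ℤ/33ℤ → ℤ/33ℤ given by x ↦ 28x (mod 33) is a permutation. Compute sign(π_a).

Start at x=1: 1 → 28 → 25 → 7 → 31 → 10 → 16 → … (one orbit).
Cycle lengths of π_28 on ℤ/33ℤ: [10, 10, 10, 1, 1, 1]; 6 cycles in total.
With 6 cycles on 33 points, sign = (−1)^{33−6} = -1.

-1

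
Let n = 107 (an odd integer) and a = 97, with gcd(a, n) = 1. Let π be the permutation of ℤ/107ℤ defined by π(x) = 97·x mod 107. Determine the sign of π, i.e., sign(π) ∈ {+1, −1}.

-1

Start at x=20: 20 → 14 → 74 → 9 → 17 → 44 → 95 → … (one orbit).
Cycle lengths of π_97 on ℤ/107ℤ: [106, 1]; 2 cycles in total.
n − c = 107 − 2 = 105; sign = (−1)^105 = -1.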